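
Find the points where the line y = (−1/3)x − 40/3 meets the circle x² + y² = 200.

(−10, −10) and (2, −14)

Express y = (−40 − x)/3 and substitute into the circle:
10x² + 80x − 200 = 0  ⟹  x² + 8x − 20 = 0
x = 2 or x = −10, giving (2, −14) and (−10, −10).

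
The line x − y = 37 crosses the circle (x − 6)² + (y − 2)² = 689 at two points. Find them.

From the line, y = x − 37. Substituting:
2x² − 90x + 868 = 0  ⟹  x² − 45x + 434 = 0
x = 31 or x = 14, giving (31, −6) and (14, −23).

(14, −23) and (31, −6)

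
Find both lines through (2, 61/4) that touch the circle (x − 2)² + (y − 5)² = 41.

A line y − (61/4) = m(x − (2)) is tangent when its distance from (2, 5) is √41:
(0m − (−41/4))² = 41(m² + 1)
16m² − 25 = 0, so m = 5/4 or m = −5/4.
With m = 5/4: 5x − 4y = −51. With m = −5/4: 5x + 4y = 71.

5x − 4y = −51 and 5x + 4y = 71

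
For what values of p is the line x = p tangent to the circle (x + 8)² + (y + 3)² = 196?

p = −22 or p = 6

Tangency holds when the distance from the centre (−8, −3) to the line equals the radius 14:
|1·(−8) + 0·(−3) − p| / √1 = 14
|p − (−8)| = 14, so p = 6 or p = −22.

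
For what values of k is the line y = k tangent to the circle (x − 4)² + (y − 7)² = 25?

Tangency holds when the distance from the centre (4, 7) to the line equals the radius 5:
|0·4 + 1·7 − k| / √1 = 5
|k − (7)| = 5, so k = 12 or k = 2.

k = 2 or k = 12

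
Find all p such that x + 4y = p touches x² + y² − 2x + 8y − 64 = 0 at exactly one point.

p = −15 ± 9√17

The line touches the circle iff its distance from (1, −4) is 9:
|1·1 + 4·(−4) − p| / √17 = 9
|p − (−15)| = 9√17.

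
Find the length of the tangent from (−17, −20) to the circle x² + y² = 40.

Centre (0, 0), r² = 40. |PO|² = (−17)² + (−20)² = 689.
The tangent meets the radius at right angles, so tangent² = |PO|² − r² = 689 − 40 = 649.

√649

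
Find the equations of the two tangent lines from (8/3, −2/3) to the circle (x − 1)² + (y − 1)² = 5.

2x − y = 6 and x − 2y = 4

Write the tangent as mx − y + (−2/3 − m·(8/3)) = 0 and set its distance from the centre to √5:
(−5/3m − (5/3))² = 5(m² + 1)
2m² − 5m + 2 = 0, so m = 2 or m = 1/2.
With m = 2: 2x − y = 6. With m = 1/2: x − 2y = 4.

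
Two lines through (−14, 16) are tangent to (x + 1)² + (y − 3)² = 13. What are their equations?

3x + 2y = −10 and 2x + 3y = 20

Let a tangent through (−14, 16) have slope m. Its distance from (−1, 3) must equal √13:
(13m − (−13))² = 13(m² + 1)
6m² + 13m + 6 = 0, so m = −3/2 or m = −2/3.
With m = −3/2: 3x + 2y = −10. With m = −2/3: 2x + 3y = 20.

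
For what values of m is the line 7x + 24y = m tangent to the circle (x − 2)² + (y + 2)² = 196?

m = −384 or m = 316

Tangency holds when the distance from the centre (2, −2) to the line equals the radius 14:
|7·2 + 24·(−2) − m| / √625 = 14
|m − (−34)| = 14·25, so m = 316 or m = −384.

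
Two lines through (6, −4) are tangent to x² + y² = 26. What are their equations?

5x + y = 26 and x − 5y = 26

Write the tangent as mx − y + (−4 − m·(6)) = 0 and set its distance from the centre to √26:
[m·(−6) − (4)]² = 26(m² + 1)
5m² + 24m − 5 = 0, so m = −5 or m = 1/5.
Through (6, −4) these give 5x + y = 26 and x − 5y = 26.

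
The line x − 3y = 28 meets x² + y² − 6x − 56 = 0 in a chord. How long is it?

√10

Centre (3, 0), r² = 65. Perpendicular distance d from centre to line = |−25| / √10 = 25/√10.
Chord = 2√(r² − d²) = 2·√(5/2) = √10.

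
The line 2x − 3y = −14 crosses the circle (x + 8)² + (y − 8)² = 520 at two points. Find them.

(−22, −10) and (14, 14)

From the line, y = (14 + 2x)/3. Substituting:
13x² + 104x − 4004 = 0  ⟹  x² + 8x − 308 = 0
x = 14 or x = −22, giving (14, 14) and (−22, −10).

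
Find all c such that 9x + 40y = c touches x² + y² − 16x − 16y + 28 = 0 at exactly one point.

c = −18 or c = 802

Tangency holds when the distance from the centre (8, 8) to the line equals the radius 10:
|9·8 + 40·8 − c| / √1681 = 10
|c − (392)| = 10·41, so c = 802 or c = −18.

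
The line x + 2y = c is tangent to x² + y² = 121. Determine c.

The line touches the circle iff its distance from (0, 0) is 11:
|1·0 + 2·0 − c| / √5 = 11
|c| = 11√5.

c = ±11√5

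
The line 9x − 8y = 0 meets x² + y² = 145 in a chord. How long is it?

2√145

The distance from (0, 0) to the line is 0/√145, and r² = 145.
Chord = 2√(r² − d²) = 2·√(145) = 2√145.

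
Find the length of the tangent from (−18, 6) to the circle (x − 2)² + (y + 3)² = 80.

√401

Centre (2, −3), r² = 80. |PO|² = (−20)² + (9)² = 481.
The tangent meets the radius at right angles, so tangent² = |PO|² − r² = 481 − 80 = 401.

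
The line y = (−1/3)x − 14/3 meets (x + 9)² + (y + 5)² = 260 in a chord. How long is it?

10√10

Centre (−9, −5), r² = 260. Perpendicular distance d from centre to line = |−10| / √10 = 10/√10.
Chord = 2√(r² − d²) = 2·√(250) = 10√10.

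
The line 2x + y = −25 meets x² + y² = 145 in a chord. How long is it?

Express y = −2x − 25 and substitute into the circle:
5x² + 100x + 480 = 0  ⟹  x² + 20x + 96 = 0
x = −8 or x = −12, giving (−8, −9) and (−12, −1).
|(−8, −9) − (−12, −1)| = √((4)² + (−8)²) = 4√5.

4√5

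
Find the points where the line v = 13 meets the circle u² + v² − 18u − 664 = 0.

(−15, 13) and (33, 13)

Express v = 13 and substitute into the circle:
u² − 18u − 495 = 0
u = 33 or u = −15, giving (33, 13) and (−15, 13).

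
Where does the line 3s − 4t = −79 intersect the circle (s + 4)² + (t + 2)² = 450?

Substitute t = (79 + 3s)/4:
25s² + 650s + 625 = 0  ⟹  s² + 26s + 25 = 0
s = −1 or s = −25, giving (−1, 19) and (−25, 1).

(−25, 1) and (−1, 19)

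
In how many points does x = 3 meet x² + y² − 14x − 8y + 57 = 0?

Substituting the line into the circle gives y² − 8y + 24 = 0.
Discriminant = (−8)² − 4·1·(24) = −32 < 0.
No real roots: the line does not meet the circle.

0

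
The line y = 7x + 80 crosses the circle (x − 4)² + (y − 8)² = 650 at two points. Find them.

(−13, −11) and (−7, 31)

Substitute y = 7x + 80:
50x² + 1000x + 4550 = 0  ⟹  x² + 20x + 91 = 0
x = −7 or x = −13, giving (−7, 31) and (−13, −11).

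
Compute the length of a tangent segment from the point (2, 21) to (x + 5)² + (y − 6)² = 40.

Centre (−5, 6), r² = 40. |PO|² = (7)² + (15)² = 274.
By the tangent–radius right angle, tangent length = √(|PO|² − r²) = √234 = 3√26.

3√26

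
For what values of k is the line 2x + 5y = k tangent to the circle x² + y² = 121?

k = ±11√29

For a tangent, require d(centre, line) = r = 11.
|2·0 + 5·0 − k| / √29 = 11
|k| = 11√29.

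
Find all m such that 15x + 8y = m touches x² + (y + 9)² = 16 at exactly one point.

m = −140 or m = −4

The line touches the circle iff its distance from (0, −9) is 4:
|15·0 + 8·(−9) − m| / √289 = 4
|m − (−72)| = 4·17, so m = −4 or m = −140.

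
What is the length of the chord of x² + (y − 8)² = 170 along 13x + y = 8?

2√170

The distance from (0, 8) to the line is 0/√170, and r² = 170.
Half the chord is √(r² − d²) = √(170), so the full chord is 2√170.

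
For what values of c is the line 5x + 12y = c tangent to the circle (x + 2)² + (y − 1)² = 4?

The line touches the circle iff its distance from (−2, 1) is 2:
|5·(−2) + 12·1 − c| / √169 = 2
|c − (2)| = 2·13, so c = 28 or c = −24.

c = −24 or c = 28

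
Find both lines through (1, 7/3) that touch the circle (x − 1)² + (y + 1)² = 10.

Let a tangent through (1, 7/3) have slope m. Its distance from (1, −1) must equal √10:
[m·(0) − (−10/3)]² = 10(m² + 1)
9m² − 1 = 0, so m = −1/3 or m = 1/3.
With m = −1/3: x + 3y = 8. With m = 1/3: x − 3y = −6.

x + 3y = 8 and x − 3y = −6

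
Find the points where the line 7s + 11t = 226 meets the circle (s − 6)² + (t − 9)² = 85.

(4, 18) and (15, 11)

From the line, t = (226 − 7s)/11. Substituting:
170s² − 3230s + 10200 = 0  ⟹  s² − 19s + 60 = 0
s = 15 or s = 4, giving (15, 11) and (4, 18).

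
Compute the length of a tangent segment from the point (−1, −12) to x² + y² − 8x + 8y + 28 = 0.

The centre is (4, −4) and r = 2. The square of the distance from P to the centre is 25 + 64 = 89.
Power of the point: PT² = |PO|² − r² = 85, so PT = √85.

√85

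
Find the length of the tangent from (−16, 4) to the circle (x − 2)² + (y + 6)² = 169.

√255

Centre (2, −6), r² = 169. |PO|² = (−18)² + (10)² = 424.
Power of the point: PT² = |PO|² − r² = 255, so PT = √255.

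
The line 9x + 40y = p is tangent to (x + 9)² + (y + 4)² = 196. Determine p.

The line touches the circle iff its distance from (−9, −4) is 14:
|9·(−9) + 40·(−4) − p| / √1681 = 14
|p − (−241)| = 14·41, so p = 333 or p = −815.

p = −815 or p = 333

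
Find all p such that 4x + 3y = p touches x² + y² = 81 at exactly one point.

Tangency holds when the distance from the centre (0, 0) to the line equals the radius 9:
|4·0 + 3·0 − p| / √25 = 9
|p| = 9·5, so p = 45 or p = −45.

p = −45 or p = 45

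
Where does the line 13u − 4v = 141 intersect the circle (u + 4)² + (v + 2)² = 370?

Substitute v = (−141 + 13u)/4:
185u² − 3330u + 12025 = 0  ⟹  u² − 18u + 65 = 0
u = 13 or u = 5, giving (13, 7) and (5, −19).

(5, −19) and (13, 7)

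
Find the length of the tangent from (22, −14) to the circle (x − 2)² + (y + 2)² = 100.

With centre O = (2, −2), |OP|² = 544 and r² = 100.
By the tangent–radius right angle, tangent length = √(|PO|² − r²) = √444 = 2√111.

2√111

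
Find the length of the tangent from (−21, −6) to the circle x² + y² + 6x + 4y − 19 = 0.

Centre (−3, −2), r² = 32. |PO|² = (−18)² + (−4)² = 340.
By the tangent–radius right angle, tangent length = √(|PO|² − r²) = √308 = 2√77.

2√77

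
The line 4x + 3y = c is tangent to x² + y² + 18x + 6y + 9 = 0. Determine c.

c = −90 or c = 0

Tangency holds when the distance from the centre (−9, −3) to the line equals the radius 9:
|4·(−9) + 3·(−3) − c| / √25 = 9
|c − (−45)| = 9·5, so c = 0 or c = −90.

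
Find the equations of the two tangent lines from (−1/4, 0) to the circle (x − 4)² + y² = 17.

4x + y = −1 and 4x − y = −1

A line y − (0) = m(x − (−1/4)) is tangent when its distance from (4, 0) is √17:
(17/4m − (0))² = 17(m² + 1)
m² − 16 = 0, so m = −4 or m = 4.
Through (−1/4, 0) these give 4x + y = −1 and 4x − y = −1.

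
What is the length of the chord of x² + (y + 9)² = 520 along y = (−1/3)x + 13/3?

The distance from (0, −9) to the line is 40/√10, and r² = 520.
Chord = 2√(r² − d²) = 2·√(360) = 12√10.

12√10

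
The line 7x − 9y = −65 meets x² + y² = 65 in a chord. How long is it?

Express y = (65 + 7x)/9 and substitute into the circle:
130x² + 910x − 1040 = 0  ⟹  x² + 7x − 8 = 0
x = 1 or x = −8, giving (1, 8) and (−8, 1).
Chord length = distance between (1, 8) and (−8, 1) = √130 = √130.

√130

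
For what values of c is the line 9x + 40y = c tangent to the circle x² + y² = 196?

Tangency holds when the distance from the centre (0, 0) to the line equals the radius 14:
|9·0 + 40·0 − c| / √1681 = 14
|c| = 14·41, so c = 574 or c = −574.

c = −574 or c = 574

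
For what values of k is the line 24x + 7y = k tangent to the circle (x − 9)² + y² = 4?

k = 166 or k = 266

Tangency holds when the distance from the centre (9, 0) to the line equals the radius 2:
|24·9 + 7·0 − k| / √625 = 2
|k − (216)| = 2·25, so k = 266 or k = 166.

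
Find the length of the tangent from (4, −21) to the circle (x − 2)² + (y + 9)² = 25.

√123

The centre is (2, −9) and r = 5. The square of the distance from P to the centre is 4 + 144 = 148.
The tangent meets the radius at right angles, so tangent² = |PO|² − r² = 148 − 25 = 123.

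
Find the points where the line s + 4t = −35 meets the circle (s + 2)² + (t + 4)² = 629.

(−27, −2) and (21, −14)

Substitute t = (−35 − s)/4:
17s² + 102s − 9639 = 0  ⟹  s² + 6s − 567 = 0
s = 21 or s = −27, giving (21, −14) and (−27, −2).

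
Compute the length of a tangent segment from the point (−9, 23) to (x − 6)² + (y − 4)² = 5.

√581

Centre (6, 4), r² = 5. |PO|² = (−15)² + (19)² = 586.
Power of the point: PT² = |PO|² − r² = 581, so PT = √581.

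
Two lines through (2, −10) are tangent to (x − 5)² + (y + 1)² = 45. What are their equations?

A line y − (−10) = m(x − (2)) is tangent when its distance from (5, −1) is 3√5:
(3m − (9))² = 45(m² + 1)
2m² + 3m − 2 = 0, so m = −2 or m = 1/2.
With m = −2: 2x + y = −6. With m = 1/2: x − 2y = 22.

2x + y = −6 and x − 2y = 22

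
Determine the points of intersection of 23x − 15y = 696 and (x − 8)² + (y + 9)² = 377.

(12, −28) and (27, −5)

Express y = (−696 + 23x)/15 and substitute into the circle:
754x² − 29406x + 244296 = 0  ⟹  x² − 39x + 324 = 0
x = 27 or x = 12, giving (27, −5) and (12, −28).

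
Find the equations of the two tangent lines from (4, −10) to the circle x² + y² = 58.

3x + 7y = −58 and 7x − 3y = 58

Let a tangent through (4, −10) have slope m. Its distance from (0, 0) must equal √58:
[m·(−4) − (10)]² = 58(m² + 1)
21m² − 40m − 21 = 0, so m = −3/7 or m = 7/3.
Through (4, −10) these give 3x + 7y = −58 and 7x − 3y = 58.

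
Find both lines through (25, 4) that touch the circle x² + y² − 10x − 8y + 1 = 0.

Let a tangent through (25, 4) have slope m. Its distance from (5, 4) must equal 2√10:
[m·(−20) − (0)]² = 40(m² + 1)
9m² − 1 = 0, so m = 1/3 or m = −1/3.
Through (25, 4) these give x − 3y = 13 and x + 3y = 37.

x − 3y = 13 and x + 3y = 37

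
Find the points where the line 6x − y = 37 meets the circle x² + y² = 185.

(4, −13) and (8, 11)

From the line, y = 6x − 37. Substituting:
37x² − 444x + 1184 = 0  ⟹  x² − 12x + 32 = 0
x = 8 or x = 4, giving (8, 11) and (4, −13).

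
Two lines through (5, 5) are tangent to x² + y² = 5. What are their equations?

2x − y = 5 and x − 2y = −5

A line y − (5) = m(x − (5)) is tangent when its distance from (0, 0) is √5:
[m·(−5) − (−5)]² = 5(m² + 1)
2m² − 5m + 2 = 0, so m = 2 or m = 1/2.
With m = 2: 2x − y = 5. With m = 1/2: x − 2y = −5.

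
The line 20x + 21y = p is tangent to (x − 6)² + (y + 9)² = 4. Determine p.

Tangency holds when the distance from the centre (6, −9) to the line equals the radius 2:
|20·6 + 21·(−9) − p| / √841 = 2
|p − (−69)| = 2·29, so p = −11 or p = −127.

p = −127 or p = −11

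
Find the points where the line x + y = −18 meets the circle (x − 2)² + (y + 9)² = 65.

(−5, −13) and (−2, −16)

From the line, y = −x − 18. Substituting:
2x² + 14x + 20 = 0  ⟹  x² + 7x + 10 = 0
x = −2 or x = −5, giving (−2, −16) and (−5, −13).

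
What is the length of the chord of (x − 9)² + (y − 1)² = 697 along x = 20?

48

The line gives x = 20. Substituting into the circle:
y² − 2y − 575 = 0
y = 25 or y = −23, giving (20, 25) and (20, −23).
|(20, 25) − (20, −23)| = √((0)² + (48)²) = 48.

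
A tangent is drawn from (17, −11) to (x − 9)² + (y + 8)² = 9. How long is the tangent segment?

Centre (9, −8), r² = 9. |PO|² = (8)² + (−3)² = 73.
The tangent meets the radius at right angles, so tangent² = |PO|² − r² = 73 − 9 = 64.

8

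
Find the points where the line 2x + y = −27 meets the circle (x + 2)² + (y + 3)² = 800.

(−22, 17) and (2, −31)

Substitute y = −2x − 27:
5x² + 100x − 220 = 0  ⟹  x² + 20x − 44 = 0
x = 2 or x = −22, giving (2, −31) and (−22, 17).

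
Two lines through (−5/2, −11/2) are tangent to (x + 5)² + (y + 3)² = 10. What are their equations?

3x − y = −2 and x − 3y = 14

Let a tangent through (−5/2, −11/2) have slope m. Its distance from (−5, −3) must equal √10:
[m·(−5/2) − (5/2)]² = 10(m² + 1)
3m² − 10m + 3 = 0, so m = 3 or m = 1/3.
With m = 3: 3x − y = −2. With m = 1/3: x − 3y = 14.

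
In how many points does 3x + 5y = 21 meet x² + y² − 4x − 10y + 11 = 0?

2

Substituting the line into the circle gives 34x² − 76x − 334 = 0.
Discriminant = (−76)² − 4·34·(−334) = 51200 > 0.
Two real roots: the line is a secant.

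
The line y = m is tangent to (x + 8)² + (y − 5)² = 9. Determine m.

The line touches the circle iff its distance from (−8, 5) is 3:
|0·(−8) + 1·5 − m| / √1 = 3
|m − (5)| = 3, so m = 8 or m = 2.

m = 2 or m = 8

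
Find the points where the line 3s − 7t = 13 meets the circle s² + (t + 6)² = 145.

Express t = (−13 + 3s)/7 and substitute into the circle:
58s² + 174s − 6264 = 0  ⟹  s² + 3s − 108 = 0
s = 9 or s = −12, giving (9, 2) and (−12, −7).

(−12, −7) and (9, 2)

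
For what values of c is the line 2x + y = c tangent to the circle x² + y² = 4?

c = ±2√5

For a tangent, require d(centre, line) = r = 2.
|2·0 + 1·0 − c| / √5 = 2
|c| = 2√5.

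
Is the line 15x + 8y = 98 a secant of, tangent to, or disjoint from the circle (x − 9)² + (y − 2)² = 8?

d² = (15·9 + 8·2 − (98))²/289 = 2809/289; r² = 8.
Since d² > r², the line lies outside the circle.

disjoint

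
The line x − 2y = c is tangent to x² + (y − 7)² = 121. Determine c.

c = −14 ± 11√5

The line touches the circle iff its distance from (0, 7) is 11:
|1·0 − 2·7 − c| / √5 = 11
|c − (−14)| = 11√5.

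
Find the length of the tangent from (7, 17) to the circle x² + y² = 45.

Centre (0, 0), r² = 45. |PO|² = (7)² + (17)² = 338.
By the tangent–radius right angle, tangent length = √(|PO|² − r²) = √293.

√293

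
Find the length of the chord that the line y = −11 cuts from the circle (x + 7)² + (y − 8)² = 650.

34

From the line, y = −11. Substituting:
x² + 14x − 240 = 0
x = 10 or x = −24, giving (10, −11) and (−24, −11).
|(10, −11) − (−24, −11)| = √((34)² + (0)²) = 34.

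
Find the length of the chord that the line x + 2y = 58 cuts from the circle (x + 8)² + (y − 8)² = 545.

6√5

Substitute y = (58 − x)/2:
5x² − 20x − 160 = 0  ⟹  x² − 4x − 32 = 0
x = 8 or x = −4, giving (8, 25) and (−4, 31).
|(8, 25) − (−4, 31)| = √((12)² + (−6)²) = 6√5.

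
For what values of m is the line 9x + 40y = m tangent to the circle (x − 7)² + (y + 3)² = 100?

m = −467 or m = 353

For a tangent, require d(centre, line) = r = 10.
|9·7 + 40·(−3) − m| / √1681 = 10
|m − (−57)| = 10·41, so m = 353 or m = −467.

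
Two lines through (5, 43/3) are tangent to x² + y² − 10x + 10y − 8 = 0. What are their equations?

7x + 3y = 78 and 7x − 3y = −8

Let a tangent through (5, 43/3) have slope m. Its distance from (5, −5) must equal √58:
[m·(0) − (−58/3)]² = 58(m² + 1)
9m² − 49 = 0, so m = −7/3 or m = 7/3.
With m = −7/3: 7x + 3y = 78. With m = 7/3: 7x − 3y = −8.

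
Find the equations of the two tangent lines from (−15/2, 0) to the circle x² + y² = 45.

2x + y = −15 and 2x − y = −15

Write the tangent as mx − y + (0 − m·(−15/2)) = 0 and set its distance from the centre to 3√5:
(15/2m − (0))² = 45(m² + 1)
m² − 4 = 0, so m = −2 or m = 2.
Through (−15/2, 0) these give 2x + y = −15 and 2x − y = −15.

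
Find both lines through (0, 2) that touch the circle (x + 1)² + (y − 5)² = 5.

2x − y = −2 and x + 2y = 4

A line y − (2) = m(x − (0)) is tangent when its distance from (−1, 5) is √5:
(−1m − (3))² = 5(m² + 1)
2m² − 3m − 2 = 0, so m = 2 or m = −1/2.
Through (0, 2) these give 2x − y = −2 and x + 2y = 4.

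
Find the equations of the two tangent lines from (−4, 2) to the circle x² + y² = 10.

3x + y = −10 and x − 3y = −10

Let a tangent through (−4, 2) have slope m. Its distance from (0, 0) must equal √10:
(4m − (−2))² = 10(m² + 1)
3m² + 8m − 3 = 0, so m = −3 or m = 1/3.
Through (−4, 2) these give 3x + y = −10 and x − 3y = −10.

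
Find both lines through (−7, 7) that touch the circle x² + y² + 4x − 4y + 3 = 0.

x + 2y = 7 and 2x + y = −7

Let a tangent through (−7, 7) have slope m. Its distance from (−2, 2) must equal √5:
(5m − (−5))² = 5(m² + 1)
2m² + 5m + 2 = 0, so m = −1/2 or m = −2.
With m = −1/2: x + 2y = 7. With m = −2: 2x + y = −7.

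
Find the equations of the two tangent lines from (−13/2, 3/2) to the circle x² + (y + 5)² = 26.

5x + y = −31 and x + 5y = 1

Write the tangent as mx − y + (3/2 − m·(−13/2)) = 0 and set its distance from the centre to √26:
[m·(13/2) − (−13/2)]² = 26(m² + 1)
5m² + 26m + 5 = 0, so m = −5 or m = −1/5.
Through (−13/2, 3/2) these give 5x + y = −31 and x + 5y = 1.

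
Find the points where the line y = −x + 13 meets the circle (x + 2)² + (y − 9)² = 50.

From the line, y = −x + 13. Substituting:
2x² − 4x − 30 = 0  ⟹  x² − 2x − 15 = 0
x = 5 or x = −3, giving (5, 8) and (−3, 16).

(−3, 16) and (5, 8)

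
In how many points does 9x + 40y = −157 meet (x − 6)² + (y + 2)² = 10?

Substituting the line into the circle gives 1681x² − 17814x + 47529 = 0.
Δ = 317338596 − 319584996 = −2246400.
No real roots: the line does not meet the circle.

0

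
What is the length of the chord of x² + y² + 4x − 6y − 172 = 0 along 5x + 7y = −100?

√74

From the line, y = (−100 − 5x)/7. Substituting:
74x² + 1406x + 5772 = 0  ⟹  x² + 19x + 78 = 0
x = −6 or x = −13, giving (−6, −10) and (−13, −5).
|(−6, −10) − (−13, −5)| = √((7)² + (−5)²) = √74.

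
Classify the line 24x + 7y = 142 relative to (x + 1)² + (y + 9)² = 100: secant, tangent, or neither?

secant

Substituting the line into the circle gives 625x² − 9742x + 37174 = 0.
Discriminant = (−9742)² − 4·625·(37174) = 1971564 > 0.
Two real roots: the line is a secant.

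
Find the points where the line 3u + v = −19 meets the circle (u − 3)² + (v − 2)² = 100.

(−7, 2) and (−5, −4)

Express v = −3u − 19 and substitute into the circle:
10u² + 120u + 350 = 0  ⟹  u² + 12u + 35 = 0
u = −5 or u = −7, giving (−5, −4) and (−7, 2).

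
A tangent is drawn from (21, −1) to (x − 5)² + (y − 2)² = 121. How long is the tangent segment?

12

With centre O = (5, 2), |OP|² = 265 and r² = 121.
Power of the point: PT² = |PO|² − r² = 144, so PT = 12.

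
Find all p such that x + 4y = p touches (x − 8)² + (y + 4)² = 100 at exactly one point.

The line touches the circle iff its distance from (8, −4) is 10:
|1·8 + 4·(−4) − p| / √17 = 10
|p − (−8)| = 10√17.

p = −8 ± 10√17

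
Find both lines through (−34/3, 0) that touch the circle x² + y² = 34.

3x + 5y = −34 and 3x − 5y = −34

A line y − (0) = m(x − (−34/3)) is tangent when its distance from (0, 0) is √34:
(34/3m − (0))² = 34(m² + 1)
25m² − 9 = 0, so m = −3/5 or m = 3/5.
Through (−34/3, 0) these give 3x + 5y = −34 and 3x − 5y = −34.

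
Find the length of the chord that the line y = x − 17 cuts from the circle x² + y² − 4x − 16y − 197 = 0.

From the line, y = x − 17. Substituting:
2x² − 54x + 364 = 0  ⟹  x² − 27x + 182 = 0
x = 14 or x = 13, giving (14, −3) and (13, −4).
|(14, −3) − (13, −4)| = √((1)² + (1)²) = √2.

√2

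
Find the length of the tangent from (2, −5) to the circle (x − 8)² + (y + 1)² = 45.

The centre is (8, −1) and r = 3√5. The square of the distance from P to the centre is 36 + 16 = 52.
Power of the point: PT² = |PO|² − r² = 7, so PT = √7.

√7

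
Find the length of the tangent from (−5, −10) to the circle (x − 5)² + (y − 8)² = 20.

The centre is (5, 8) and r = 2√5. The square of the distance from P to the centre is 100 + 324 = 424.
The tangent meets the radius at right angles, so tangent² = |PO|² − r² = 424 − 20 = 404.

2√101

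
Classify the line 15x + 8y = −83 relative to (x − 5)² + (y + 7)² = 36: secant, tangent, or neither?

Centre (5, −7), r² = 36. Distance² from centre to line = (102)²/289 = 36.
Since d² = r², the line is tangent.

tangent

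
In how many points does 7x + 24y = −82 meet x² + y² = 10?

0

Substituting the line into the circle gives 625x² + 1148x + 964 = 0.
Δ = 1317904 − 2410000 = −1092096.
No real roots: the line does not meet the circle.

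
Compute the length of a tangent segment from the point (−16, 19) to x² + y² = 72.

The centre is (0, 0) and r = 6√2. The square of the distance from P to the centre is 256 + 361 = 617.
Power of the point: PT² = |PO|² − r² = 545, so PT = √545.

√545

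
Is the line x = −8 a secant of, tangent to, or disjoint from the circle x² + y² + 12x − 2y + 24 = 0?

secant

Substituting the line into the circle gives y² − 2y − 8 = 0.
Δ = 4 − (−32) = 36.
Two real roots: the line is a secant.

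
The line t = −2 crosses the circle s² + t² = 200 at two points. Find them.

(−14, −2) and (14, −2)

Express t = −2 and substitute into the circle:
s² − 196 = 0
s = 14 or s = −14, giving (14, −2) and (−14, −2).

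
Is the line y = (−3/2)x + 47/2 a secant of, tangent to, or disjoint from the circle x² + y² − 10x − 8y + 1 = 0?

Substituting the line into the circle gives 13x² − 274x + 1461 = 0.
Δ = 75076 − 75972 = −896.
No real roots: the line does not meet the circle.

disjoint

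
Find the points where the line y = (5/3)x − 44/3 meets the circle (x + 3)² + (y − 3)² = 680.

From the line, y = (−44 + 5x)/3. Substituting:
34x² − 476x − 3230 = 0  ⟹  x² − 14x − 95 = 0
x = 19 or x = −5, giving (19, 17) and (−5, −23).

(−5, −23) and (19, 17)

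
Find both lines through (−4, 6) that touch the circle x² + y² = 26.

x + 5y = 26 and 5x − y = −26

A line y − (6) = m(x − (−4)) is tangent when its distance from (0, 0) is √26:
[m·(4) − (−6)]² = 26(m² + 1)
5m² − 24m − 5 = 0, so m = −1/5 or m = 5.
With m = −1/5: x + 5y = 26. With m = 5: 5x − y = −26.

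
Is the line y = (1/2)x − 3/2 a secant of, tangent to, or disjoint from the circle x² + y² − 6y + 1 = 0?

disjoint

Centre (0, 3), r² = 8. Distance² from centre to line = (−9)²/5 = 81/5.
Since d² > r², the line lies outside the circle.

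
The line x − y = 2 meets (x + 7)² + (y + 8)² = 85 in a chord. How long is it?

13√2

Substitute y = x − 2:
2x² + 26x = 0  ⟹  x² + 13x = 0
x = 0 or x = −13, giving (0, −2) and (−13, −15).
Chord length = distance between (0, −2) and (−13, −15) = √338 = 13√2.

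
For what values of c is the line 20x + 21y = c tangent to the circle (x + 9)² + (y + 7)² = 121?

For a tangent, require d(centre, line) = r = 11.
|20·(−9) + 21·(−7) − c| / √841 = 11
|c − (−327)| = 11·29, so c = −8 or c = −646.

c = −646 or c = −8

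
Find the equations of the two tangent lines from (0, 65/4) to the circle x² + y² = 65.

Write the tangent as mx − y + (65/4 − m·(0)) = 0 and set its distance from the centre to √65:
[m·(0) − (−65/4)]² = 65(m² + 1)
16m² − 49 = 0, so m = −7/4 or m = 7/4.
Through (0, 65/4) these give 7x + 4y = 65 and 7x − 4y = −65.

7x + 4y = 65 and 7x − 4y = −65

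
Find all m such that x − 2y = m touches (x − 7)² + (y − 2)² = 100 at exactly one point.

m = 3 ± 10√5

For a tangent, require d(centre, line) = r = 10.
|1·7 − 2·2 − m| / √5 = 10
|m − (3)| = 10√5.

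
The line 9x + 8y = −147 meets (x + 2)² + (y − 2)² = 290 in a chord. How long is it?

Centre (−2, 2), r² = 290. Perpendicular distance d from centre to line = |145| / √145 = 145/√145.
Chord = 2√(r² − d²) = 2·√(145) = 2√145.

2√145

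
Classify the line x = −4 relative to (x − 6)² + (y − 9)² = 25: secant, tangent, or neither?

neither

d² = (1·6 + 0·9 − (−4))² = 100; r² = 25.
Since d² > r², the line lies outside the circle.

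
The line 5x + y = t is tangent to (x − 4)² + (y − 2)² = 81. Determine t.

t = 22 ± 9√26

Tangency holds when the distance from the centre (4, 2) to the line equals the radius 9:
|5·4 + 1·2 − t| / √26 = 9
|t − (22)| = 9√26.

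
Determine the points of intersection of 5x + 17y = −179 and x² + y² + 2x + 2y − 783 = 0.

Substitute y = (−179 − 5x)/17:
314x² + 2198x − 200332 = 0  ⟹  x² + 7x − 638 = 0
x = 22 or x = −29, giving (22, −17) and (−29, −2).

(−29, −2) and (22, −17)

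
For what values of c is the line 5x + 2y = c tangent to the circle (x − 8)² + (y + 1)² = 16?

Tangency holds when the distance from the centre (8, −1) to the line equals the radius 4:
|5·8 + 2·(−1) − c| / √29 = 4
|c − (38)| = 4√29.

c = 38 ± 4√29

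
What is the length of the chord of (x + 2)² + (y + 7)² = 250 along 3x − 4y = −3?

Express y = (3 + 3x)/4 and substitute into the circle:
25x² + 250x − 2975 = 0  ⟹  x² + 10x − 119 = 0
x = 7 or x = −17, giving (7, 6) and (−17, −12).
Chord length = distance between (7, 6) and (−17, −12) = √900 = 30.

30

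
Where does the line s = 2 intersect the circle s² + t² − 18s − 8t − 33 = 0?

(2, −5) and (2, 13)

The line gives s = 2. Substituting into the circle:
t² − 8t − 65 = 0
t = 13 or t = −5, giving (2, 13) and (2, −5).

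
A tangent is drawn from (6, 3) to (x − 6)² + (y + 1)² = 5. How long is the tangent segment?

The centre is (6, −1) and r = √5. The square of the distance from P to the centre is 0 + 16 = 16.
By the tangent–radius right angle, tangent length = √(|PO|² − r²) = √11.

√11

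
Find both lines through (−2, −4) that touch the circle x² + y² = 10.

3x + y = −10 and x − 3y = 10

A line y − (−4) = m(x − (−2)) is tangent when its distance from (0, 0) is √10:
(2m − (4))² = 10(m² + 1)
3m² + 8m − 3 = 0, so m = −3 or m = 1/3.
Through (−2, −4) these give 3x + y = −10 and x − 3y = 10.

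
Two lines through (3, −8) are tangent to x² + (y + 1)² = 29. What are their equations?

Write the tangent as mx − y + (−8 − m·(3)) = 0 and set its distance from the centre to √29:
(−3m − (7))² = 29(m² + 1)
10m² − 21m − 10 = 0, so m = −2/5 or m = 5/2.
Through (3, −8) these give 2x + 5y = −34 and 5x − 2y = 31.

2x + 5y = −34 and 5x − 2y = 31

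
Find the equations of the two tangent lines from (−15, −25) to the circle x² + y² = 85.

Write the tangent as mx − y + (−25 − m·(−15)) = 0 and set its distance from the centre to √85:
[m·(15) − (25)]² = 85(m² + 1)
14m² − 75m + 54 = 0, so m = 9/2 or m = 6/7.
Through (−15, −25) these give 9x − 2y = −85 and 6x − 7y = 85.

9x − 2y = −85 and 6x − 7y = 85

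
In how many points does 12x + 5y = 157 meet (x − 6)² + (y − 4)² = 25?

Centre (6, 4), r² = 25. Distance² from centre to line = (−65)²/169 = 25.
Since d² = r², the line is tangent.

1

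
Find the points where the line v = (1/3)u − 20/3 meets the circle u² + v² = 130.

Substitute v = (−20 + u)/3:
10u² − 40u − 770 = 0  ⟹  u² − 4u − 77 = 0
u = 11 or u = −7, giving (11, −3) and (−7, −9).

(−7, −9) and (11, −3)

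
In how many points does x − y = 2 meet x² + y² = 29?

2

d² = (1·0 − 1·0 − (2))²/2 = 2; r² = 29.
Since d² < r², the line cuts the circle twice.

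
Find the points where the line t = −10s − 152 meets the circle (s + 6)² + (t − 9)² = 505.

From the line, t = −10s − 152. Substituting:
101s² + 3232s + 25452 = 0  ⟹  s² + 32s + 252 = 0
s = −14 or s = −18, giving (−14, −12) and (−18, 28).

(−18, 28) and (−14, −12)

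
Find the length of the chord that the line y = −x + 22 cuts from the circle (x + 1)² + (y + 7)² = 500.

10√2

Express y = −x + 22 and substitute into the circle:
2x² − 56x + 342 = 0  ⟹  x² − 28x + 171 = 0
x = 19 or x = 9, giving (19, 3) and (9, 13).
Chord length = distance between (19, 3) and (9, 13) = √200 = 10√2.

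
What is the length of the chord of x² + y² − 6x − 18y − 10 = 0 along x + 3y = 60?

The distance from (3, 9) to the line is 30/√10, and r² = 100.
Chord = 2√(r² − d²) = 2·√(10) = 2√10.

2√10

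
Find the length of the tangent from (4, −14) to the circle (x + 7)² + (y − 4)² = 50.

√395

With centre O = (−7, 4), |OP|² = 445 and r² = 50.
By the tangent–radius right angle, tangent length = √(|PO|² − r²) = √395.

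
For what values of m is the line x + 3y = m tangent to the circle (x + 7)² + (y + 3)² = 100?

m = −16 ± 10√10

Tangency holds when the distance from the centre (−7, −3) to the line equals the radius 10:
|1·(−7) + 3·(−3) − m| / √10 = 10
|m − (−16)| = 10√10.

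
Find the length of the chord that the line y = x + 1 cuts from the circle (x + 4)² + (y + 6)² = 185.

Substitute y = x + 1:
2x² + 22x − 120 = 0  ⟹  x² + 11x − 60 = 0
x = 4 or x = −15, giving (4, 5) and (−15, −14).
|(4, 5) − (−15, −14)| = √((19)² + (19)²) = 19√2.

19√2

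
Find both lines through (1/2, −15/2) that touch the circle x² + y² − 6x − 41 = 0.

Let a tangent through (1/2, −15/2) have slope m. Its distance from (3, 0) must equal 5√2:
(5/2m − (15/2))² = 50(m² + 1)
7m² + 6m − 1 = 0, so m = 1/7 or m = −1.
With m = 1/7: x − 7y = 53. With m = −1: x + y = −7.

x − 7y = 53 and x + y = −7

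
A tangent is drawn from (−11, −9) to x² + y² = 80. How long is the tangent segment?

The centre is (0, 0) and r = 4√5. The square of the distance from P to the centre is 121 + 81 = 202.
Power of the point: PT² = |PO|² − r² = 122, so PT = √122.

√122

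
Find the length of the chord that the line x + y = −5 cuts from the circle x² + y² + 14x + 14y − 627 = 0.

37√2

Substitute y = −x − 5:
2x² + 10x − 672 = 0  ⟹  x² + 5x − 336 = 0
x = 16 or x = −21, giving (16, −21) and (−21, 16).
|(16, −21) − (−21, 16)| = √((37)² + (−37)²) = 37√2.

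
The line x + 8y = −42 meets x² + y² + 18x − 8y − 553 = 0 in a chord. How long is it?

6√65

The distance from (−9, 4) to the line is 65/√65, and r² = 650.
Half the chord is √(r² − d²) = √(585), so the full chord is 6√65.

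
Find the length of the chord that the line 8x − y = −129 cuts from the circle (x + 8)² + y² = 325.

Express y = 8x + 129 and substitute into the circle:
65x² + 2080x + 16380 = 0  ⟹  x² + 32x + 252 = 0
x = −14 or x = −18, giving (−14, 17) and (−18, −15).
|(−14, 17) − (−18, −15)| = √((4)² + (32)²) = 4√65.

4√65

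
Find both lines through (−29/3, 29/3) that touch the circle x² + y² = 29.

2x + 5y = 29 and 5x + 2y = −29

Let a tangent through (−29/3, 29/3) have slope m. Its distance from (0, 0) must equal √29:
(29/3m − (−29/3))² = 29(m² + 1)
10m² + 29m + 10 = 0, so m = −2/5 or m = −5/2.
With m = −2/5: 2x + 5y = 29. With m = −5/2: 5x + 2y = −29.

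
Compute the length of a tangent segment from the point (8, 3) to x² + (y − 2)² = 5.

2√15

Centre (0, 2), r² = 5. |PO|² = (8)² + (1)² = 65.
By the tangent–radius right angle, tangent length = √(|PO|² − r²) = √60 = 2√15.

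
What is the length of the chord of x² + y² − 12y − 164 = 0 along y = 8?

28

The distance from (0, 6) to the line is 2, and r² = 200.
Half the chord is √(r² − d²) = √(196), so the full chord is 28.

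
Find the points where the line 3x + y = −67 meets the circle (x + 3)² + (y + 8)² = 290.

Express y = −3x − 67 and substitute into the circle:
10x² + 360x + 3200 = 0  ⟹  x² + 36x + 320 = 0
x = −16 or x = −20, giving (−16, −19) and (−20, −7).

(−20, −7) and (−16, −19)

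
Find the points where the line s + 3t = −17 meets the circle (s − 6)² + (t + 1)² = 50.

Substitute t = (−17 − s)/3:
10s² − 80s + 70 = 0  ⟹  s² − 8s + 7 = 0
s = 7 or s = 1, giving (7, −8) and (1, −6).

(1, −6) and (7, −8)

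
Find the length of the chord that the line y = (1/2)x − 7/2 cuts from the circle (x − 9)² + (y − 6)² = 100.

8√5

The distance from (9, 6) to the line is 10/√5, and r² = 100.
Half the chord is √(r² − d²) = √(80), so the full chord is 8√5.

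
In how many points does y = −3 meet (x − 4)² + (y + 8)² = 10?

Centre (4, −8), r² = 10. Distance² from centre to line = (−5)² = 25.
Since d² > r², the line lies outside the circle.

0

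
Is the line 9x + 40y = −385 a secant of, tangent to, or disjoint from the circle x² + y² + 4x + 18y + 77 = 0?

secant

Centre (−2, −9), r² = 8. Distance² from centre to line = (7)²/1681 = 49/1681.
Since d² < r², the line cuts the circle twice.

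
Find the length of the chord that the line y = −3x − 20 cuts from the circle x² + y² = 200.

8√10

Express y = −3x − 20 and substitute into the circle:
10x² + 120x + 200 = 0  ⟹  x² + 12x + 20 = 0
x = −2 or x = −10, giving (−2, −14) and (−10, 10).
Chord length = distance between (−2, −14) and (−10, 10) = √640 = 8√10.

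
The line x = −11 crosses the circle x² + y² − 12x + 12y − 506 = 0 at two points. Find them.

The line gives x = −11. Substituting into the circle:
y² + 12y − 253 = 0
y = 11 or y = −23, giving (−11, 11) and (−11, −23).

(−11, −23) and (−11, 11)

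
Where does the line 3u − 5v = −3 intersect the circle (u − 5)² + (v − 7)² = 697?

From the line, v = (3 + 3u)/5. Substituting:
34u² − 442u − 15776 = 0  ⟹  u² − 13u − 464 = 0
u = 29 or u = −16, giving (29, 18) and (−16, −9).

(−16, −9) and (29, 18)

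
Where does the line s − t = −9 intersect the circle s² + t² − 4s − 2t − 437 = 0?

Substitute t = s + 9:
2s² + 12s − 374 = 0  ⟹  s² + 6s − 187 = 0
s = 11 or s = −17, giving (11, 20) and (−17, −8).

(−17, −8) and (11, 20)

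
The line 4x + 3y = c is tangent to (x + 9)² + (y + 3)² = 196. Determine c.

For a tangent, require d(centre, line) = r = 14.
|4·(−9) + 3·(−3) − c| / √25 = 14
|c − (−45)| = 14·5, so c = 25 or c = −115.

c = −115 or c = 25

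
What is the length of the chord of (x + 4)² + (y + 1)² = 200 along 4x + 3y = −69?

20

Centre (−4, −1), r² = 200. Perpendicular distance d from centre to line = |50| / √25 = 50/√25.
Half the chord is √(r² − d²) = √(100), so the full chord is 20.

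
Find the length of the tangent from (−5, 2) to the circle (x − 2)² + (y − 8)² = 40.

With centre O = (2, 8), |OP|² = 85 and r² = 40.
By the tangent–radius right angle, tangent length = √(|PO|² − r²) = √45 = 3√5.

3√5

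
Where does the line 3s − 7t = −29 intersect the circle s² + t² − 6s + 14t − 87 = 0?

From the line, t = (29 + 3s)/7. Substituting:
58s² + 174s − 580 = 0  ⟹  s² + 3s − 10 = 0
s = 2 or s = −5, giving (2, 5) and (−5, 2).

(−5, 2) and (2, 5)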